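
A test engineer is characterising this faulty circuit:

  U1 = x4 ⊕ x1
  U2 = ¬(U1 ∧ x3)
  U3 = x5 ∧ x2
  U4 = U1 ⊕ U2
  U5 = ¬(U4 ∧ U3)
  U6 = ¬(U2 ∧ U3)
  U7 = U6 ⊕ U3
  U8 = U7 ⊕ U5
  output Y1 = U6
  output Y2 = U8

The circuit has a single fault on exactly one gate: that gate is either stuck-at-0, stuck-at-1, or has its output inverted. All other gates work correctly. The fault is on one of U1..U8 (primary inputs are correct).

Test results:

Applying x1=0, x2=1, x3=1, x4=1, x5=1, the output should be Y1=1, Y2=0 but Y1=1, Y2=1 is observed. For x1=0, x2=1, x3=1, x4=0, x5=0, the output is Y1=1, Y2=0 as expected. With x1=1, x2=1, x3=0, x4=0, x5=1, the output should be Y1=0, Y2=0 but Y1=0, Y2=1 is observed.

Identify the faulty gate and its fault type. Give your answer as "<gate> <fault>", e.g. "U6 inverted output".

U4 inverted output

Fault-free values for test 1 (x1=0, x2=1, x3=1, x4=1, x5=1): U1=1, U2=0, U3=1, U4=1, U5=0, U6=1, U7=0, U8=0, giving Y1=1, Y2=0. Observed Y1=1, Y2=1.
Test 1: faults giving observed Y1=1, Y2=1 are {U4 stuck-at-0, U4 inverted output, U5 stuck-at-1, U5 inverted output, U7 stuck-at-1, U7 inverted output, U8 stuck-at-1, U8 inverted output}.
Test 2 (x1=0, x2=1, x3=1, x4=0, x5=0): fault-free U1=0, U2=1, U3=0, U4=1, U5=1, U6=1, U7=1, U8=0 → Y1=1, Y2=0; observed Y1=1, Y2=0. Eliminates U5 inverted output, U7 inverted output, U8 stuck-at-1, U8 inverted output.
Test 3 (x1=1, x2=1, x3=0, x4=0, x5=1): fault-free U1=1, U2=1, U3=1, U4=0, U5=1, U6=0, U7=1, U8=0 → Y1=0, Y2=0; observed Y1=0, Y2=1. Eliminates U4 stuck-at-0, U5 stuck-at-1, U7 stuck-at-1.
Only U4 inverted output is consistent with every test.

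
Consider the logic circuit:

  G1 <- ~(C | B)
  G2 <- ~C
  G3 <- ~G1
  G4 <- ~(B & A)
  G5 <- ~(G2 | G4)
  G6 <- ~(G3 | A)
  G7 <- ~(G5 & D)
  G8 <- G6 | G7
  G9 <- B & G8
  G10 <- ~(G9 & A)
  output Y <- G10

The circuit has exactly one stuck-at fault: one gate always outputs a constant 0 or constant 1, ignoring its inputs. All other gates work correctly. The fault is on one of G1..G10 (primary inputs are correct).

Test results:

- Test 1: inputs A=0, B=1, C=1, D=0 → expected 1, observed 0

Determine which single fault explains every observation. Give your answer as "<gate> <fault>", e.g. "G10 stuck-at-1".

G10 stuck-at-0

Fault-free values for test 1 (A=0, B=1, C=1, D=0): G1=0, G2=0, G3=1, G4=1, G5=0, G6=0, G7=1, G8=1, G9=1, G10=1, giving Y=1. Observed 0.
Test 1: faults giving observed 0 are {G10 stuck-at-0}.
Only G10 stuck-at-0 is consistent with every test.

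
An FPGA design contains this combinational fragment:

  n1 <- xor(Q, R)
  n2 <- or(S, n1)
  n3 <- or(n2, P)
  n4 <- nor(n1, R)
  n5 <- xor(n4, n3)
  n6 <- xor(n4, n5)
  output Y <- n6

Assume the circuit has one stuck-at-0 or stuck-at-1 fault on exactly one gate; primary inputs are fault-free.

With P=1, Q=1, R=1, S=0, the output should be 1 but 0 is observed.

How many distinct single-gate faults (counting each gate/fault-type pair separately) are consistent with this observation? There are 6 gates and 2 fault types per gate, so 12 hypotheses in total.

Fault-free: n1=0, n2=0, n3=1, n4=0, n5=1, n6=1 → 1. Observed 0.
  n1 stuck-at-0: output 1 ✗
  n1 stuck-at-1: output 1 ✗
  n2 stuck-at-0: output 1 ✗
  n2 stuck-at-1: output 1 ✗
  n3 stuck-at-0: output 0 ✓
  n3 stuck-at-1: output 1 ✗
  n4 stuck-at-0: output 1 ✗
  n4 stuck-at-1: output 1 ✗
  n5 stuck-at-0: output 0 ✓
  n5 stuck-at-1: output 1 ✗
  n6 stuck-at-0: output 0 ✓
  n6 stuck-at-1: output 1 ✗
Consistent faults: {n3 stuck-at-0, n5 stuck-at-0, n6 stuck-at-0} — 3 in all.

3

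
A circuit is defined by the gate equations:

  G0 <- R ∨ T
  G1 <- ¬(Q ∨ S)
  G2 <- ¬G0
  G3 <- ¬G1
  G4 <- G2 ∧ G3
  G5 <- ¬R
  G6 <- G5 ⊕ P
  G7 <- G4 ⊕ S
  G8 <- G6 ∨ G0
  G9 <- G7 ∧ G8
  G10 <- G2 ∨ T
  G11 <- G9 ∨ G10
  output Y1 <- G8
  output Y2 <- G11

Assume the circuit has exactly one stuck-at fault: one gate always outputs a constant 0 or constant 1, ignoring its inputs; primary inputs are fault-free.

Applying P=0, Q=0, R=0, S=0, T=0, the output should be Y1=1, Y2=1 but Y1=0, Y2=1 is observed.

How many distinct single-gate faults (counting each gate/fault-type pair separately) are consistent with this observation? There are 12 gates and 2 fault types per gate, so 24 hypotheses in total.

3

Fault-free: G0=0, G1=1, G2=1, G3=0, G4=0, G5=1, G6=1, G7=0, G8=1, G9=0, G10=1, G11=1 → Y1=1, Y2=1. Observed Y1=0, Y2=1.
  G0: none of the 2 fault types match ✗
  G1: none of the 2 fault types match ✗
  G2: none of the 2 fault types match ✗
  G3: none of the 2 fault types match ✗
  G4: none of the 2 fault types match ✗
  G5: stuck-at-0 ✓; others ✗
  G6: stuck-at-0 ✓; others ✗
  G7: none of the 2 fault types match ✗
  G8: stuck-at-0 ✓; others ✗
  G9: none of the 2 fault types match ✗
  G10: none of the 2 fault types match ✗
  G11: none of the 2 fault types match ✗
Consistent faults: {G5 stuck-at-0, G6 stuck-at-0, G8 stuck-at-0} — 3 in all.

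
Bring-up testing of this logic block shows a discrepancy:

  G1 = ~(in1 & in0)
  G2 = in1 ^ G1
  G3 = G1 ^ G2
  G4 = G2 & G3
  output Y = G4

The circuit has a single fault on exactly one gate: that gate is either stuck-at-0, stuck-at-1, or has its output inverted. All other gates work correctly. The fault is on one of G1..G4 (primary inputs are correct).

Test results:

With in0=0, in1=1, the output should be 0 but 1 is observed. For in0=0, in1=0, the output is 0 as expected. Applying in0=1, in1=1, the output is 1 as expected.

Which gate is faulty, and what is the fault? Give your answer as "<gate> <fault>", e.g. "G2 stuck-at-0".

Fault-free values for test 1 (in0=0, in1=1): G1=1, G2=0, G3=1, G4=0, giving Y=0. Observed 1.
Test 1: faults giving observed 1 are {G1 stuck-at-0, G1 inverted output, G4 stuck-at-1, G4 inverted output}.
Test 2 (in0=0, in1=0): fault-free G1=1, G2=1, G3=0, G4=0 → 0; observed 0. Eliminates G4 stuck-at-1, G4 inverted output.
Test 3 (in0=1, in1=1): fault-free G1=0, G2=1, G3=1, G4=1 → 1; observed 1. Eliminates G1 inverted output.
Only G1 stuck-at-0 is consistent with every test.

G1 stuck-at-0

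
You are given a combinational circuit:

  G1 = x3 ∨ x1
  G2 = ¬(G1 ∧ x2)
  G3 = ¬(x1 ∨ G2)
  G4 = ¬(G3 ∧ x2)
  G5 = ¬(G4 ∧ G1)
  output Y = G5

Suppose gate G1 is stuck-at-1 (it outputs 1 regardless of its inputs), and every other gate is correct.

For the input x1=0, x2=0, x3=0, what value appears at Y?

0

Propagate with G1 forced: G1=1 [stuck-at-1], G2=1, G3=0, G4=1, G5=0.
So Y = 0. (Without the fault it would be 1.)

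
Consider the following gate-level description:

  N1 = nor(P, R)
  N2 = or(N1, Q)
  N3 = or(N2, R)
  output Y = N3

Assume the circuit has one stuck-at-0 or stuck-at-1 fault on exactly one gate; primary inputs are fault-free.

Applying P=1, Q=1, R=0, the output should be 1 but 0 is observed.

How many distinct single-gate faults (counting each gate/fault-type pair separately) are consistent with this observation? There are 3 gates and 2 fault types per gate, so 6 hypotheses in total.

Fault-free: N1=0, N2=1, N3=1 → 1. Observed 0.
  N1 stuck-at-0: output 1 ✗
  N1 stuck-at-1: output 1 ✗
  N2 stuck-at-0: output 0 ✓
  N2 stuck-at-1: output 1 ✗
  N3 stuck-at-0: output 0 ✓
  N3 stuck-at-1: output 1 ✗
Consistent faults: {N2 stuck-at-0, N3 stuck-at-0} — 2 in all.

2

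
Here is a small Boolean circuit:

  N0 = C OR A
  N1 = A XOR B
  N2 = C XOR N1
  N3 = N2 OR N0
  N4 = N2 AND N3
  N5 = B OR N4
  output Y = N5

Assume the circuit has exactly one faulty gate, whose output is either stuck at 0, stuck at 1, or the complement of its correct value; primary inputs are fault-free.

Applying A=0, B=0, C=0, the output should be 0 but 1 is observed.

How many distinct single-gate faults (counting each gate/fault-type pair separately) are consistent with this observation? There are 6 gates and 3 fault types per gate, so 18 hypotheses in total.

Fault-free: N0=0, N1=0, N2=0, N3=0, N4=0, N5=0 → 0. Observed 1.
  N0: none of the 3 fault types match ✗
  N1: stuck-at-1, inverted output ✓; others ✗
  N2: stuck-at-1, inverted output ✓; others ✗
  N3: none of the 3 fault types match ✗
  N4: stuck-at-1, inverted output ✓; others ✗
  N5: stuck-at-1, inverted output ✓; others ✗
Consistent faults: {N1 stuck-at-1, N1 inverted output, N2 stuck-at-1, N2 inverted output, N4 stuck-at-1, N4 inverted output, N5 stuck-at-1, N5 inverted output} — 8 in all.

8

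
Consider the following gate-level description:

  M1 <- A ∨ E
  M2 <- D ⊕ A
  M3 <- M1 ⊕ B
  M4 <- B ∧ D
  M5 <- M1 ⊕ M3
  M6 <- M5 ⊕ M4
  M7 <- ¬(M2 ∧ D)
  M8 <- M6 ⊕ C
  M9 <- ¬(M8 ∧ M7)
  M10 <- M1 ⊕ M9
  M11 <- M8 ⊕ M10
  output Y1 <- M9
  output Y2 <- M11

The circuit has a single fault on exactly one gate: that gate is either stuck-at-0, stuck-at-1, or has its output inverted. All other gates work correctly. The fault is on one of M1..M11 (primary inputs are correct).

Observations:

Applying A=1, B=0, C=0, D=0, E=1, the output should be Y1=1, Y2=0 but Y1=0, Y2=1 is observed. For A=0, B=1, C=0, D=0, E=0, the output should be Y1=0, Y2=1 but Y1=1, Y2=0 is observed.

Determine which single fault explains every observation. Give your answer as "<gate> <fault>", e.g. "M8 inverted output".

Fault-free values for test 1 (A=1, B=0, C=0, D=0, E=1): M1=1, M2=1, M3=1, M4=0, M5=0, M6=0, M7=1, M8=0, M9=1, M10=0, M11=0, giving Y1=1, Y2=0. Observed Y1=0, Y2=1.
Test 1: faults giving observed Y1=0, Y2=1 are {M9 stuck-at-0, M9 inverted output}.
Test 2 (A=0, B=1, C=0, D=0, E=0): fault-free M1=0, M2=0, M3=1, M4=0, M5=1, M6=1, M7=1, M8=1, M9=0, M10=0, M11=1 → Y1=0, Y2=1; observed Y1=1, Y2=0. Eliminates M9 stuck-at-0.
Only M9 inverted output is consistent with every test.

M9 inverted output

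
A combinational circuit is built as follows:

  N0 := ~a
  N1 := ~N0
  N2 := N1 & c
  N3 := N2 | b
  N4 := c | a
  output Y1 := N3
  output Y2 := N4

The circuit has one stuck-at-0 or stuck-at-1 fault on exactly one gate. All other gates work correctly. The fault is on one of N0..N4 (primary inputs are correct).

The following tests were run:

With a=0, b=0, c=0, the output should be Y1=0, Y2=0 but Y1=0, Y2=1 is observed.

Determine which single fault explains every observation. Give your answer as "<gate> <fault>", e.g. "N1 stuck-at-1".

Fault-free values for test 1 (a=0, b=0, c=0): N0=1, N1=0, N2=0, N3=0, N4=0, giving Y1=0, Y2=0. Observed Y1=0, Y2=1.
Test 1: faults giving observed Y1=0, Y2=1 are {N4 stuck-at-1}.
Only N4 stuck-at-1 is consistent with every test.

N4 stuck-at-1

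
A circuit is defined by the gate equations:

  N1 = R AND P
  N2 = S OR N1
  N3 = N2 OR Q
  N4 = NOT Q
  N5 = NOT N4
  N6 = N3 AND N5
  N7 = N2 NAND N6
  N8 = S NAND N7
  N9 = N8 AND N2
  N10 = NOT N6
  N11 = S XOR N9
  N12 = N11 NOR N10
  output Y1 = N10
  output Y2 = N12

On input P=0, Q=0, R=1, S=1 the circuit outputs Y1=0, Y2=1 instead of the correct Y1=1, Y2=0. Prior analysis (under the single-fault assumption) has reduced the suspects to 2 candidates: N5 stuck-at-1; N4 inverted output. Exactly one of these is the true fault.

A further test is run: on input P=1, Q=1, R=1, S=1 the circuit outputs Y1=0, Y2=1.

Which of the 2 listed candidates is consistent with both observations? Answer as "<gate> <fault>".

Evaluate each candidate on input P=1, Q=1, R=1, S=1:
  N5 stuck-at-1: N1=1, N2=1, N3=1, N4=0, N5=1 [stuck-at-1], N6=1, N7=0, N8=1, N9=1, N10=0, N11=0, N12=1 → Y1=0, Y2=1 — matches
  N4 inverted output: N1=1, N2=1, N3=1, N4=1 [inverted output], N5=0, N6=0, N7=1, N8=0, N9=0, N10=1, N11=1, N12=0 → Y1=1, Y2=0 — eliminated
Only N5 stuck-at-1 reproduces the observed Y1=0, Y2=1.

N5 stuck-at-1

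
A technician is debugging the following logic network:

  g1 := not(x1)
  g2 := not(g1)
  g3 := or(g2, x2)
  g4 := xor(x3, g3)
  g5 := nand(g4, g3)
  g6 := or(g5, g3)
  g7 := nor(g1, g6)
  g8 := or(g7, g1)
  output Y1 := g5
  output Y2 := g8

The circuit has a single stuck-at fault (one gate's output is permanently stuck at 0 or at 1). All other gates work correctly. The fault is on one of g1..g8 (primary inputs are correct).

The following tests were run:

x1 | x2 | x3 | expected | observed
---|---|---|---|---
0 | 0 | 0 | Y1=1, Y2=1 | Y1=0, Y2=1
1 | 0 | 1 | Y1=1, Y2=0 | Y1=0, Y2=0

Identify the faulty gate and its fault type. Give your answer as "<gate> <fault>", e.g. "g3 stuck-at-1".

Fault-free values for test 1 (x1=0, x2=0, x3=0): g1=1, g2=0, g3=0, g4=0, g5=1, g6=1, g7=0, g8=1, giving Y1=1, Y2=1. Observed Y1=0, Y2=1.
Test 1: faults giving observed Y1=0, Y2=1 are {g2 stuck-at-1, g3 stuck-at-1, g5 stuck-at-0}.
Test 2 (x1=1, x2=0, x3=1): fault-free g1=0, g2=1, g3=1, g4=0, g5=1, g6=1, g7=0, g8=0 → Y1=1, Y2=0; observed Y1=0, Y2=0. Eliminates g2 stuck-at-1, g3 stuck-at-1.
Only g5 stuck-at-0 is consistent with every test.

g5 stuck-at-0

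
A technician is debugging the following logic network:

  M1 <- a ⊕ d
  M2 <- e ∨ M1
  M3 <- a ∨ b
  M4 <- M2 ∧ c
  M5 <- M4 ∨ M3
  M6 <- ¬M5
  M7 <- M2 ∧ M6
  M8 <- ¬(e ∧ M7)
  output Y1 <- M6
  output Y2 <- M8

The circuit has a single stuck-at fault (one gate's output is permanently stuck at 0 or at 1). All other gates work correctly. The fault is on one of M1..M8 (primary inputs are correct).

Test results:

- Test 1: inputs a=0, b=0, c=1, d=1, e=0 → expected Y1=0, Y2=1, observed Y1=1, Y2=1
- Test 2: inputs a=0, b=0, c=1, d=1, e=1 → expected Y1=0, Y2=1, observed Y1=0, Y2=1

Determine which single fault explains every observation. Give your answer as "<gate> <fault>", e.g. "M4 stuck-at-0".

M1 stuck-at-0

Fault-free values for test 1 (a=0, b=0, c=1, d=1, e=0): M1=1, M2=1, M3=0, M4=1, M5=1, M6=0, M7=0, M8=1, giving Y1=0, Y2=1. Observed Y1=1, Y2=1.
Test 1: faults giving observed Y1=1, Y2=1 are {M1 stuck-at-0, M2 stuck-at-0, M4 stuck-at-0, M5 stuck-at-0, M6 stuck-at-1}.
Test 2 (a=0, b=0, c=1, d=1, e=1): fault-free M1=1, M2=1, M3=0, M4=1, M5=1, M6=0, M7=0, M8=1 → Y1=0, Y2=1; observed Y1=0, Y2=1. Eliminates M2 stuck-at-0, M4 stuck-at-0, M5 stuck-at-0, M6 stuck-at-1.
Only M1 stuck-at-0 is consistent with every test.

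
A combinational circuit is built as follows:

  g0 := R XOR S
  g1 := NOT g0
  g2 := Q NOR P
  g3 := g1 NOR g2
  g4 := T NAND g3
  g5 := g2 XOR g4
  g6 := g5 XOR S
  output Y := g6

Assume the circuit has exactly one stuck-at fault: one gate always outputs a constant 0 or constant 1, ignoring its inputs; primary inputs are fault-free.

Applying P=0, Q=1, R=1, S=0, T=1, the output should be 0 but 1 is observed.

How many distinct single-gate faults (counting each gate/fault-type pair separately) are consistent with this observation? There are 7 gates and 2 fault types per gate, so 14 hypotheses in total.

Fault-free: g0=1, g1=0, g2=0, g3=1, g4=0, g5=0, g6=0 → 0. Observed 1.
  g0 stuck-at-0: output 1 ✓
  g0 stuck-at-1: output 0 ✗
  g1 stuck-at-0: output 0 ✗
  g1 stuck-at-1: output 1 ✓
  g2 stuck-at-0: output 0 ✗
  g2 stuck-at-1: output 0 ✗
  g3 stuck-at-0: output 1 ✓
  g3 stuck-at-1: output 0 ✗
  g4 stuck-at-0: output 0 ✗
  g4 stuck-at-1: output 1 ✓
  g5 stuck-at-0: output 0 ✗
  g5 stuck-at-1: output 1 ✓
  g6 stuck-at-0: output 0 ✗
  g6 stuck-at-1: output 1 ✓
Consistent faults: {g0 stuck-at-0, g1 stuck-at-1, g3 stuck-at-0, g4 stuck-at-1, g5 stuck-at-1, g6 stuck-at-1} — 6 in all.

6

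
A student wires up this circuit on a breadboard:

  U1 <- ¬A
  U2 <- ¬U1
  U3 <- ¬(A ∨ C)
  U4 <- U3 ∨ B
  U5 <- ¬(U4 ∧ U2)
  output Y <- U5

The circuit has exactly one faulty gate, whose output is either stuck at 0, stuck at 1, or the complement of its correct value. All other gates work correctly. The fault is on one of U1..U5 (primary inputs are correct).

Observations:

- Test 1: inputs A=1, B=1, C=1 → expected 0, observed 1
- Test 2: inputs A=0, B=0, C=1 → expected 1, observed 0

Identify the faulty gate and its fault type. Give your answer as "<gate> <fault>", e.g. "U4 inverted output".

Fault-free values for test 1 (A=1, B=1, C=1): U1=0, U2=1, U3=0, U4=1, U5=0, giving Y=0. Observed 1.
Test 1: faults giving observed 1 are {U1 stuck-at-1, U1 inverted output, U2 stuck-at-0, U2 inverted output, U4 stuck-at-0, U4 inverted output, U5 stuck-at-1, U5 inverted output}.
Test 2 (A=0, B=0, C=1): fault-free U1=1, U2=0, U3=0, U4=0, U5=1 → 1; observed 0. Eliminates U1 stuck-at-1, U1 inverted output, U2 stuck-at-0, U2 inverted output, U4 stuck-at-0, U4 inverted output, U5 stuck-at-1.
Only U5 inverted output is consistent with every test.

U5 inverted output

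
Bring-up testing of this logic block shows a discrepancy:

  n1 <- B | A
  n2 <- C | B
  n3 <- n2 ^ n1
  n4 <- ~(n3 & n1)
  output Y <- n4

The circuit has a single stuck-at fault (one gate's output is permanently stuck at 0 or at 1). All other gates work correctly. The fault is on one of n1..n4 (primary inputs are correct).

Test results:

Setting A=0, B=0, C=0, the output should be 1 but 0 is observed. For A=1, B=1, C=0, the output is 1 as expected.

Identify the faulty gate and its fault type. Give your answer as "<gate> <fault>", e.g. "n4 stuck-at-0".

Fault-free values for test 1 (A=0, B=0, C=0): n1=0, n2=0, n3=0, n4=1, giving Y=1. Observed 0.
Test 1: faults giving observed 0 are {n1 stuck-at-1, n4 stuck-at-0}.
Test 2 (A=1, B=1, C=0): fault-free n1=1, n2=1, n3=0, n4=1 → 1; observed 1. Eliminates n4 stuck-at-0.
Only n1 stuck-at-1 is consistent with every test.

n1 stuck-at-1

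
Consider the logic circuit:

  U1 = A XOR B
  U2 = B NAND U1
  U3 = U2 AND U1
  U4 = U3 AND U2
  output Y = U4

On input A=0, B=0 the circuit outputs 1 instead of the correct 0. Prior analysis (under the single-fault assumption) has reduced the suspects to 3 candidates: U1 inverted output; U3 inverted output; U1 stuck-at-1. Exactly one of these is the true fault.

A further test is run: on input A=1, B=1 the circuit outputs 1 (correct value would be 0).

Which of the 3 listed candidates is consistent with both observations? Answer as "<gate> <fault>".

U3 inverted output

Evaluate each candidate on input A=1, B=1:
  U1 inverted output: U1=1 [inverted output], U2=0, U3=0, U4=0 → 0 — eliminated
  U3 inverted output: U1=0, U2=1, U3=1 [inverted output], U4=1 → 1 — matches
  U1 stuck-at-1: U1=1 [stuck-at-1], U2=0, U3=0, U4=0 → 0 — eliminated
Only U3 inverted output reproduces the observed 1.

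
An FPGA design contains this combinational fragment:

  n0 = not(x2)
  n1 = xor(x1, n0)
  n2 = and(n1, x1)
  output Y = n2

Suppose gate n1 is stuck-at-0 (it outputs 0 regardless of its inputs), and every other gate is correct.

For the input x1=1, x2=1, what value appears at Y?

0

Propagate with n1 forced: n0=0, n1=0 [stuck-at-0], n2=0.
So Y = 0. (Without the fault it would be 1.)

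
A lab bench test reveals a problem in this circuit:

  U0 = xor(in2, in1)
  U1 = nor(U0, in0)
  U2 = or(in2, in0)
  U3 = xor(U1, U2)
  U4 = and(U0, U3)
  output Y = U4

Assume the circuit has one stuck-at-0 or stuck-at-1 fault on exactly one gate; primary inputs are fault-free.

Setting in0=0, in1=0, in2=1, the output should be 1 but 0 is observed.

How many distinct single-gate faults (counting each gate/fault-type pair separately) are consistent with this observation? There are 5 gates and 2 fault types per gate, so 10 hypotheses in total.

Fault-free: U0=1, U1=0, U2=1, U3=1, U4=1 → 1. Observed 0.
  U0 stuck-at-0: output 0 ✓
  U0 stuck-at-1: output 1 ✗
  U1 stuck-at-0: output 1 ✗
  U1 stuck-at-1: output 0 ✓
  U2 stuck-at-0: output 0 ✓
  U2 stuck-at-1: output 1 ✗
  U3 stuck-at-0: output 0 ✓
  U3 stuck-at-1: output 1 ✗
  U4 stuck-at-0: output 0 ✓
  U4 stuck-at-1: output 1 ✗
Consistent faults: {U0 stuck-at-0, U1 stuck-at-1, U2 stuck-at-0, U3 stuck-at-0, U4 stuck-at-0} — 5 in all.

5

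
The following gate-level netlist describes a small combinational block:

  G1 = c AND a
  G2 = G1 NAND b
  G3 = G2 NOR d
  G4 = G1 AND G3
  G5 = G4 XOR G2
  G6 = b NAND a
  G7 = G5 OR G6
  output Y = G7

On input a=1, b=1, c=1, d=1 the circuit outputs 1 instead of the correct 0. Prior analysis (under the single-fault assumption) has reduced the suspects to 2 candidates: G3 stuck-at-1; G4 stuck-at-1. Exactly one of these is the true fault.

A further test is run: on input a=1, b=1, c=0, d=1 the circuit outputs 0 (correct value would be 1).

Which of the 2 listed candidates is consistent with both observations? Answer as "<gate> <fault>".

G4 stuck-at-1

Evaluate each candidate on input a=1, b=1, c=0, d=1:
  G3 stuck-at-1: G1=0, G2=1, G3=1 [stuck-at-1], G4=0, G5=1, G6=0, G7=1 → 1 — eliminated
  G4 stuck-at-1: G1=0, G2=1, G3=0, G4=1 [stuck-at-1], G5=0, G6=0, G7=0 → 0 — matches
Only G4 stuck-at-1 reproduces the observed 0.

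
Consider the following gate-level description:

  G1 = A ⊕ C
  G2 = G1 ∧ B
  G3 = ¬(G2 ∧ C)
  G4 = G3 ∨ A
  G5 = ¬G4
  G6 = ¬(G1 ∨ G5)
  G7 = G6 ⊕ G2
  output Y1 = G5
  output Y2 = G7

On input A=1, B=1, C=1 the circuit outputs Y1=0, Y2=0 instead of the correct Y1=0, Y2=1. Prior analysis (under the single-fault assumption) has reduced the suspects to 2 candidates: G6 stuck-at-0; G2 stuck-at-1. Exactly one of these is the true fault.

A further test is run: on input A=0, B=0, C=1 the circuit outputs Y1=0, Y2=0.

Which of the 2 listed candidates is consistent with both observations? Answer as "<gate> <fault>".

Evaluate each candidate on input A=0, B=0, C=1:
  G6 stuck-at-0: G1=1, G2=0, G3=1, G4=1, G5=0, G6=0 [stuck-at-0], G7=0 → Y1=0, Y2=0 — matches
  G2 stuck-at-1: G1=1, G2=1 [stuck-at-1], G3=0, G4=0, G5=1, G6=0, G7=1 → Y1=1, Y2=1 — eliminated
Only G6 stuck-at-0 reproduces the observed Y1=0, Y2=0.

G6 stuck-at-0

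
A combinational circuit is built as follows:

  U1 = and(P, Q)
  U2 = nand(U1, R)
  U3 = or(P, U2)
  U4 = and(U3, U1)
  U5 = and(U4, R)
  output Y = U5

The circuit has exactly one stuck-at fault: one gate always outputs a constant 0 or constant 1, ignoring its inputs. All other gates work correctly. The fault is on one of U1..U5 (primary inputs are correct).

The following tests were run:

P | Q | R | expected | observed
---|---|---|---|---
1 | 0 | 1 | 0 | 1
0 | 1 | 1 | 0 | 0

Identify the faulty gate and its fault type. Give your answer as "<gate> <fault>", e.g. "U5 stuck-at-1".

U1 stuck-at-1

Fault-free values for test 1 (P=1, Q=0, R=1): U1=0, U2=1, U3=1, U4=0, U5=0, giving Y=0. Observed 1.
Test 1: faults giving observed 1 are {U1 stuck-at-1, U4 stuck-at-1, U5 stuck-at-1}.
Test 2 (P=0, Q=1, R=1): fault-free U1=0, U2=1, U3=1, U4=0, U5=0 → 0; observed 0. Eliminates U4 stuck-at-1, U5 stuck-at-1.
Only U1 stuck-at-1 is consistent with every test.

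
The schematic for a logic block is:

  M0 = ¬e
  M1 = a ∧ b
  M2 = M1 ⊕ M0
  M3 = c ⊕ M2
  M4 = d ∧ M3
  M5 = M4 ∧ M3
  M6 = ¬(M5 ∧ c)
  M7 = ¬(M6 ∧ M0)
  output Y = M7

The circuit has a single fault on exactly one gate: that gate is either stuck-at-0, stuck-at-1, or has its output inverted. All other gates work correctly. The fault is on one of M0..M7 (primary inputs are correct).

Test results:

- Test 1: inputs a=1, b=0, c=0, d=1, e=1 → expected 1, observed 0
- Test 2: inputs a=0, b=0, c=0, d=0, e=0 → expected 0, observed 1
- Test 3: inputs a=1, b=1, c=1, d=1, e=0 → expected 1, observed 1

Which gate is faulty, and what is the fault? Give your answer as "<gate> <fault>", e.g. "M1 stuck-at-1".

M0 inverted output

Fault-free values for test 1 (a=1, b=0, c=0, d=1, e=1): M0=0, M1=0, M2=0, M3=0, M4=0, M5=0, M6=1, M7=1, giving Y=1. Observed 0.
Test 1: faults giving observed 0 are {M0 stuck-at-1, M0 inverted output, M7 stuck-at-0, M7 inverted output}.
Test 2 (a=0, b=0, c=0, d=0, e=0): fault-free M0=1, M1=0, M2=1, M3=1, M4=0, M5=0, M6=1, M7=0 → 0; observed 1. Eliminates M0 stuck-at-1, M7 stuck-at-0.
Test 3 (a=1, b=1, c=1, d=1, e=0): fault-free M0=1, M1=1, M2=0, M3=1, M4=1, M5=1, M6=0, M7=1 → 1; observed 1. Eliminates M7 inverted output.
Only M0 inverted output is consistent with every test.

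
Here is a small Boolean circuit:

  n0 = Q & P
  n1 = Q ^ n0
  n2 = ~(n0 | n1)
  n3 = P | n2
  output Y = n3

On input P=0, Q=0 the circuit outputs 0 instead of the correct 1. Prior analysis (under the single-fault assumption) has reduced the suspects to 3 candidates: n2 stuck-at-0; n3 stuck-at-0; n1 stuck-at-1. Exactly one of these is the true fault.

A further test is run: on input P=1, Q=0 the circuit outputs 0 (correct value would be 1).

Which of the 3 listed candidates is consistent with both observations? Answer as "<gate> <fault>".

n3 stuck-at-0

Evaluate each candidate on input P=1, Q=0:
  n2 stuck-at-0: n0=0, n1=0, n2=0 [stuck-at-0], n3=1 → 1 — eliminated
  n3 stuck-at-0: n0=0, n1=0, n2=1, n3=0 [stuck-at-0] → 0 — matches
  n1 stuck-at-1: n0=0, n1=1 [stuck-at-1], n2=0, n3=1 → 1 — eliminated
Only n3 stuck-at-0 reproduces the observed 0.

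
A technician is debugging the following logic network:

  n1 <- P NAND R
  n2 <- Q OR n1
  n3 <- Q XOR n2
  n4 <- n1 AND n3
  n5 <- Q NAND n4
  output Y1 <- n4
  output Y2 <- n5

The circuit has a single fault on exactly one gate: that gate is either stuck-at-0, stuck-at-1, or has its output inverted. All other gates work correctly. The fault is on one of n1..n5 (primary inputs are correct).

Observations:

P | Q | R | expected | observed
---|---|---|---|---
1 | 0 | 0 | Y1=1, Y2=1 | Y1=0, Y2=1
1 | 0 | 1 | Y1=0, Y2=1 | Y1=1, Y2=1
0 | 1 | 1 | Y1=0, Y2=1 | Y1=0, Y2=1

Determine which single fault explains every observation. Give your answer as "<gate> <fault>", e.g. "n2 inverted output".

Fault-free values for test 1 (P=1, Q=0, R=0): n1=1, n2=1, n3=1, n4=1, n5=1, giving Y1=1, Y2=1. Observed Y1=0, Y2=1.
Test 1: faults giving observed Y1=0, Y2=1 are {n1 stuck-at-0, n1 inverted output, n2 stuck-at-0, n2 inverted output, n3 stuck-at-0, n3 inverted output, n4 stuck-at-0, n4 inverted output}.
Test 2 (P=1, Q=0, R=1): fault-free n1=0, n2=0, n3=0, n4=0, n5=1 → Y1=0, Y2=1; observed Y1=1, Y2=1. Eliminates n1 stuck-at-0, n2 stuck-at-0, n2 inverted output, n3 stuck-at-0, n3 inverted output, n4 stuck-at-0.
Test 3 (P=0, Q=1, R=1): fault-free n1=1, n2=1, n3=0, n4=0, n5=1 → Y1=0, Y2=1; observed Y1=0, Y2=1. Eliminates n4 inverted output.
Only n1 inverted output is consistent with every test.

n1 inverted output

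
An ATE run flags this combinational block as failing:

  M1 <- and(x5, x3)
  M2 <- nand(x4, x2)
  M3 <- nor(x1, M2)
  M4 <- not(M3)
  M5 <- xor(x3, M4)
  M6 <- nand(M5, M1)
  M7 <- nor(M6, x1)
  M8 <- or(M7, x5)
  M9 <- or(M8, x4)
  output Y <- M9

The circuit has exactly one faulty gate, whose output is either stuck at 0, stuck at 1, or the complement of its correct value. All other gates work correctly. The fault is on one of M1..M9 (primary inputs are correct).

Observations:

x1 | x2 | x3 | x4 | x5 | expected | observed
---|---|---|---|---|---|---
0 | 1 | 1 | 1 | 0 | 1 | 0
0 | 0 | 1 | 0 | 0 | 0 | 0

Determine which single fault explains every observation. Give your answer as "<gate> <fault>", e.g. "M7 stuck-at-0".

Fault-free values for test 1 (x1=0, x2=1, x3=1, x4=1, x5=0): M1=0, M2=0, M3=1, M4=0, M5=1, M6=1, M7=0, M8=0, M9=1, giving Y=1. Observed 0.
Test 1: faults giving observed 0 are {M9 stuck-at-0, M9 inverted output}.
Test 2 (x1=0, x2=0, x3=1, x4=0, x5=0): fault-free M1=0, M2=1, M3=0, M4=1, M5=0, M6=1, M7=0, M8=0, M9=0 → 0; observed 0. Eliminates M9 inverted output.
Only M9 stuck-at-0 is consistent with every test.

M9 stuck-at-0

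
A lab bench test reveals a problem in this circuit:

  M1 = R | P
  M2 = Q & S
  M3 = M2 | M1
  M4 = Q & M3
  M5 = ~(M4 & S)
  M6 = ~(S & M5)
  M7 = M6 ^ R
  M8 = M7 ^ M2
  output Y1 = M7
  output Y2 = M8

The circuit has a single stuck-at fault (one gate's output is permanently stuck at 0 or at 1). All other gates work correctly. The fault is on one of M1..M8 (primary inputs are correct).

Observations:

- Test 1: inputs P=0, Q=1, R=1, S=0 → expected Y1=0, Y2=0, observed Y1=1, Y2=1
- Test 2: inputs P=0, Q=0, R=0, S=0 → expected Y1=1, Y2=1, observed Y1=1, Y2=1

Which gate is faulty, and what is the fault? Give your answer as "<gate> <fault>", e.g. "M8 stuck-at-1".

Fault-free values for test 1 (P=0, Q=1, R=1, S=0): M1=1, M2=0, M3=1, M4=1, M5=1, M6=1, M7=0, M8=0, giving Y1=0, Y2=0. Observed Y1=1, Y2=1.
Test 1: faults giving observed Y1=1, Y2=1 are {M6 stuck-at-0, M7 stuck-at-1}.
Test 2 (P=0, Q=0, R=0, S=0): fault-free M1=0, M2=0, M3=0, M4=0, M5=1, M6=1, M7=1, M8=1 → Y1=1, Y2=1; observed Y1=1, Y2=1. Eliminates M6 stuck-at-0.
Only M7 stuck-at-1 is consistent with every test.

M7 stuck-at-1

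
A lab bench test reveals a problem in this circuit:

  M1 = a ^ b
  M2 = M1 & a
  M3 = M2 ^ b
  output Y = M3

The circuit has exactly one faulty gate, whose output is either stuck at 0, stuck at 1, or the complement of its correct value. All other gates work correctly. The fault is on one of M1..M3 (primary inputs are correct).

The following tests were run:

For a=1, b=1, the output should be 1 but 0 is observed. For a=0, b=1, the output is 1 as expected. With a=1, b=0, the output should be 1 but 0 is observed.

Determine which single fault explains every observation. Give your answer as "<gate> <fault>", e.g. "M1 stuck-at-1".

Fault-free values for test 1 (a=1, b=1): M1=0, M2=0, M3=1, giving Y=1. Observed 0.
Test 1: faults giving observed 0 are {M1 stuck-at-1, M1 inverted output, M2 stuck-at-1, M2 inverted output, M3 stuck-at-0, M3 inverted output}.
Test 2 (a=0, b=1): fault-free M1=1, M2=0, M3=1 → 1; observed 1. Eliminates M2 stuck-at-1, M2 inverted output, M3 stuck-at-0, M3 inverted output.
Test 3 (a=1, b=0): fault-free M1=1, M2=1, M3=1 → 1; observed 0. Eliminates M1 stuck-at-1.
Only M1 inverted output is consistent with every test.

M1 inverted output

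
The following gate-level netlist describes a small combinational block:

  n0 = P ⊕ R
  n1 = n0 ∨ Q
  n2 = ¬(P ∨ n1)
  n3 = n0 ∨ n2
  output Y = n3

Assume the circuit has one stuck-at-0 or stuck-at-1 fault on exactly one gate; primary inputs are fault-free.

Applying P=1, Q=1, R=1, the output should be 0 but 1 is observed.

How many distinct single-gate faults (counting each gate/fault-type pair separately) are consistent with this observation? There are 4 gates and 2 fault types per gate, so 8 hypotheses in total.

3

Fault-free: n0=0, n1=1, n2=0, n3=0 → 0. Observed 1.
  n0 stuck-at-0: output 0 ✗
  n0 stuck-at-1: output 1 ✓
  n1 stuck-at-0: output 0 ✗
  n1 stuck-at-1: output 0 ✗
  n2 stuck-at-0: output 0 ✗
  n2 stuck-at-1: output 1 ✓
  n3 stuck-at-0: output 0 ✗
  n3 stuck-at-1: output 1 ✓
Consistent faults: {n0 stuck-at-1, n2 stuck-at-1, n3 stuck-at-1} — 3 in all.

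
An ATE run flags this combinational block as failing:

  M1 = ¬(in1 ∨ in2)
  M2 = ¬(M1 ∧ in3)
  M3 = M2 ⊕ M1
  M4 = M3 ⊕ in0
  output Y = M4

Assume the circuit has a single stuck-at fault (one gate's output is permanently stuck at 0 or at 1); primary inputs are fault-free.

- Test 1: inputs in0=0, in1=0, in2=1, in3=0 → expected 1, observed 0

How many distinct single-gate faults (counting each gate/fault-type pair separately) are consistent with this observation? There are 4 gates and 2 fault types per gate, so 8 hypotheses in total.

4

Fault-free: M1=0, M2=1, M3=1, M4=1 → 1. Observed 0.
  M1 stuck-at-0: output 1 ✗
  M1 stuck-at-1: output 0 ✓
  M2 stuck-at-0: output 0 ✓
  M2 stuck-at-1: output 1 ✗
  M3 stuck-at-0: output 0 ✓
  M3 stuck-at-1: output 1 ✗
  M4 stuck-at-0: output 0 ✓
  M4 stuck-at-1: output 1 ✗
Consistent faults: {M1 stuck-at-1, M2 stuck-at-0, M3 stuck-at-0, M4 stuck-at-0} — 4 in all.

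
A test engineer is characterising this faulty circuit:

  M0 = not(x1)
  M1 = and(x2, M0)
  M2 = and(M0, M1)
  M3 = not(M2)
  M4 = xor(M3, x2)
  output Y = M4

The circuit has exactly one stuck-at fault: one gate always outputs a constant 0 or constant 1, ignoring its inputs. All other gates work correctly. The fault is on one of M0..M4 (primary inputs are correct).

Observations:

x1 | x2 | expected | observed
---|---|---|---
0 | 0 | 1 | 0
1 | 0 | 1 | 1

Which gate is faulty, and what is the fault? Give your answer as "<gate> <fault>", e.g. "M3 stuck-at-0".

M1 stuck-at-1

Fault-free values for test 1 (x1=0, x2=0): M0=1, M1=0, M2=0, M3=1, M4=1, giving Y=1. Observed 0.
Test 1: faults giving observed 0 are {M1 stuck-at-1, M2 stuck-at-1, M3 stuck-at-0, M4 stuck-at-0}.
Test 2 (x1=1, x2=0): fault-free M0=0, M1=0, M2=0, M3=1, M4=1 → 1; observed 1. Eliminates M2 stuck-at-1, M3 stuck-at-0, M4 stuck-at-0.
Only M1 stuck-at-1 is consistent with every test.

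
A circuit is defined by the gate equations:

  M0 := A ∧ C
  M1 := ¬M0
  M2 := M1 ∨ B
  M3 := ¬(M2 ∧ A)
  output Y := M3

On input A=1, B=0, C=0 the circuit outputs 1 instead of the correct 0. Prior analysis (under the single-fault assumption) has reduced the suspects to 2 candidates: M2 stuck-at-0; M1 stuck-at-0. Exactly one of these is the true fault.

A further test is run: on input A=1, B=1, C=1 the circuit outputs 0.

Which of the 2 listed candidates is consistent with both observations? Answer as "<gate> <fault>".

Evaluate each candidate on input A=1, B=1, C=1:
  M2 stuck-at-0: M0=1, M1=0, M2=0 [stuck-at-0], M3=1 → 1 — eliminated
  M1 stuck-at-0: M0=1, M1=0 [stuck-at-0], M2=1, M3=0 → 0 — matches
Only M1 stuck-at-0 reproduces the observed 0.

M1 stuck-at-0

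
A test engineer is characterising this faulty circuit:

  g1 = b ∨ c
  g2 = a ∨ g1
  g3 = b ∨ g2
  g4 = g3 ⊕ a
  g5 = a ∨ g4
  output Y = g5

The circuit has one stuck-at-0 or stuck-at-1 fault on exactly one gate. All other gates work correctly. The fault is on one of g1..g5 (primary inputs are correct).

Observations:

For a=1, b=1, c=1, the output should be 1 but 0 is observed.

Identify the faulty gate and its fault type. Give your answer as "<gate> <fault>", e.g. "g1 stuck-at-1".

g5 stuck-at-0

Fault-free values for test 1 (a=1, b=1, c=1): g1=1, g2=1, g3=1, g4=0, g5=1, giving Y=1. Observed 0.
Test 1: faults giving observed 0 are {g5 stuck-at-0}.
Only g5 stuck-at-0 is consistent with every test.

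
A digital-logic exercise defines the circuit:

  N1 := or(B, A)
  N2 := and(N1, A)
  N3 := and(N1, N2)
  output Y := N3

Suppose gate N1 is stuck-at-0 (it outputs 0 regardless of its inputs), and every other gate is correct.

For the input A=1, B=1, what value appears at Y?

0

Propagate with N1 forced: N1=0 [stuck-at-0], N2=0, N3=0.
So Y = 0. (Without the fault it would be 1.)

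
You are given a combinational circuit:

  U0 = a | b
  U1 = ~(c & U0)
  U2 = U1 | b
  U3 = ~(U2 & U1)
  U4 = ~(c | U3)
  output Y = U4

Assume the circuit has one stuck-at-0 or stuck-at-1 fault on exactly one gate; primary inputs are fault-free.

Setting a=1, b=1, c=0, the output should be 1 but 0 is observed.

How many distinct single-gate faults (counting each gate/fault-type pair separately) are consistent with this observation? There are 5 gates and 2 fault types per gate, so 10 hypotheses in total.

4

Fault-free: U0=1, U1=1, U2=1, U3=0, U4=1 → 1. Observed 0.
  U0 stuck-at-0: output 1 ✗
  U0 stuck-at-1: output 1 ✗
  U1 stuck-at-0: output 0 ✓
  U1 stuck-at-1: output 1 ✗
  U2 stuck-at-0: output 0 ✓
  U2 stuck-at-1: output 1 ✗
  U3 stuck-at-0: output 1 ✗
  U3 stuck-at-1: output 0 ✓
  U4 stuck-at-0: output 0 ✓
  U4 stuck-at-1: output 1 ✗
Consistent faults: {U1 stuck-at-0, U2 stuck-at-0, U3 stuck-at-1, U4 stuck-at-0} — 4 in all.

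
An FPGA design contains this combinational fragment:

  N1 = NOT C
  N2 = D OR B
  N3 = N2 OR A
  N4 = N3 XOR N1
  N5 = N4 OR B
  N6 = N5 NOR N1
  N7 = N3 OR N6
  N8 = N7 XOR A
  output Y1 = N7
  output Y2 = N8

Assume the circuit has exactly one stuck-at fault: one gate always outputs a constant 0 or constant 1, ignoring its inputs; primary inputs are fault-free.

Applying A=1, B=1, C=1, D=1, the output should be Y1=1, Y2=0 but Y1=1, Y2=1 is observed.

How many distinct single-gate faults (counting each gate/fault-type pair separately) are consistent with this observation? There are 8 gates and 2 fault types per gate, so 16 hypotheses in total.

1

Fault-free: N1=0, N2=1, N3=1, N4=1, N5=1, N6=0, N7=1, N8=0 → Y1=1, Y2=0. Observed Y1=1, Y2=1.
  N1: none of the 2 fault types match ✗
  N2: none of the 2 fault types match ✗
  N3: none of the 2 fault types match ✗
  N4: none of the 2 fault types match ✗
  N5: none of the 2 fault types match ✗
  N6: none of the 2 fault types match ✗
  N7: none of the 2 fault types match ✗
  N8: stuck-at-1 ✓; others ✗
Consistent faults: {N8 stuck-at-1} — 1 in all.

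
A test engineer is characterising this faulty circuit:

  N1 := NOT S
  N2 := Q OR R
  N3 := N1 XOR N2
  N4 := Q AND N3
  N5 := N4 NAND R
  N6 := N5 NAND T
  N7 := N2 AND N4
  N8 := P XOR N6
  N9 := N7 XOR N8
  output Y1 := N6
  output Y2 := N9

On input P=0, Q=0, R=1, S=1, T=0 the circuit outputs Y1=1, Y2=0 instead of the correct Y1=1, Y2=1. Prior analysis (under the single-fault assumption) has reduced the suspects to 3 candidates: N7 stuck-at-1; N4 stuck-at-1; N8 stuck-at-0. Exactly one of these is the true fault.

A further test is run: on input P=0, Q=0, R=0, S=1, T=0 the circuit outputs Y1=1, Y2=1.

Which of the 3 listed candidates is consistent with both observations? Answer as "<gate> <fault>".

N4 stuck-at-1

Evaluate each candidate on input P=0, Q=0, R=0, S=1, T=0:
  N7 stuck-at-1: N1=0, N2=0, N3=0, N4=0, N5=1, N6=1, N7=1 [stuck-at-1], N8=1, N9=0 → Y1=1, Y2=0 — eliminated
  N4 stuck-at-1: N1=0, N2=0, N3=0, N4=1 [stuck-at-1], N5=1, N6=1, N7=0, N8=1, N9=1 → Y1=1, Y2=1 — matches
  N8 stuck-at-0: N1=0, N2=0, N3=0, N4=0, N5=1, N6=1, N7=0, N8=0 [stuck-at-0], N9=0 → Y1=1, Y2=0 — eliminated
Only N4 stuck-at-1 reproduces the observed Y1=1, Y2=1.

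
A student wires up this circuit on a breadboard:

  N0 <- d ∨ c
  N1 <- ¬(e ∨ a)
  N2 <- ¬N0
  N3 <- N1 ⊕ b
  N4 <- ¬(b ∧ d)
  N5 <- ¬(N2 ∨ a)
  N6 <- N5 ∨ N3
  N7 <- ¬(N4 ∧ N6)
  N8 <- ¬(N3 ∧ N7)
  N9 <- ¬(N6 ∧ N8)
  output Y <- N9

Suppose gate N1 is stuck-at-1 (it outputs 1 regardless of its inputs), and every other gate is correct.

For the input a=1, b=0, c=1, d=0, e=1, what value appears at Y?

Propagate with N1 forced: N0=1, N1=1 [stuck-at-1], N2=0, N3=1, N4=1, N5=0, N6=1, N7=0, N8=1, N9=0.
So Y = 0. (Without the fault it would be 1.)

0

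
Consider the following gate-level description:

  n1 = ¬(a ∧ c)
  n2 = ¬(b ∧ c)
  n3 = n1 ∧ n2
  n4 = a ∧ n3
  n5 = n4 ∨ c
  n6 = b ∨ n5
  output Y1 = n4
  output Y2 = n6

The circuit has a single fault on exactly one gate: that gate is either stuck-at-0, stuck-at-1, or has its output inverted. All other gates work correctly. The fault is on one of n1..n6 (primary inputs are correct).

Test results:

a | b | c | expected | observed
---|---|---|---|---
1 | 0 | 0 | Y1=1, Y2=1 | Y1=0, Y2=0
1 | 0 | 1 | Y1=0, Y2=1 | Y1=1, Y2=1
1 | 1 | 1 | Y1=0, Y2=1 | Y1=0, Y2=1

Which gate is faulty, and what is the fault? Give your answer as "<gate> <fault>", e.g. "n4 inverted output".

Fault-free values for test 1 (a=1, b=0, c=0): n1=1, n2=1, n3=1, n4=1, n5=1, n6=1, giving Y1=1, Y2=1. Observed Y1=0, Y2=0.
Test 1: faults giving observed Y1=0, Y2=0 are {n1 stuck-at-0, n1 inverted output, n2 stuck-at-0, n2 inverted output, n3 stuck-at-0, n3 inverted output, n4 stuck-at-0, n4 inverted output}.
Test 2 (a=1, b=0, c=1): fault-free n1=0, n2=1, n3=0, n4=0, n5=1, n6=1 → Y1=0, Y2=1; observed Y1=1, Y2=1. Eliminates n1 stuck-at-0, n2 stuck-at-0, n2 inverted output, n3 stuck-at-0, n4 stuck-at-0.
Test 3 (a=1, b=1, c=1): fault-free n1=0, n2=0, n3=0, n4=0, n5=1, n6=1 → Y1=0, Y2=1; observed Y1=0, Y2=1. Eliminates n3 inverted output, n4 inverted output.
Only n1 inverted output is consistent with every test.

n1 inverted output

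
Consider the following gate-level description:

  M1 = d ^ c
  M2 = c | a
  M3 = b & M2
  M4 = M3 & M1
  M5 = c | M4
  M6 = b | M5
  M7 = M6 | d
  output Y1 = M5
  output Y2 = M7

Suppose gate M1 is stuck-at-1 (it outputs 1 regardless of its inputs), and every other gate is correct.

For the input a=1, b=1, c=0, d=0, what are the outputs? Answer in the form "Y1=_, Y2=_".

Propagate with M1 forced: M1=1 [stuck-at-1], M2=1, M3=1, M4=1, M5=1, M6=1, M7=1.
So the outputs are Y1=1, Y2=1. (Without the fault they would be Y1=0, Y2=1.)

Y1=1, Y2=1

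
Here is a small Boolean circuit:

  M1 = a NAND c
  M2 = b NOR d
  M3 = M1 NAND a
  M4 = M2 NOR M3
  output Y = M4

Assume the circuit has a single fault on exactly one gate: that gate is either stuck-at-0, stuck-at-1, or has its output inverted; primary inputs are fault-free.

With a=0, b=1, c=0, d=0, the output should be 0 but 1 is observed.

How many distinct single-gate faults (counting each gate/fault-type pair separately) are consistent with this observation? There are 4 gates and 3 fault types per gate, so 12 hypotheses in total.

4

Fault-free: M1=1, M2=0, M3=1, M4=0 → 0. Observed 1.
  M1 stuck-at-0: output 0 ✗
  M1 stuck-at-1: output 0 ✗
  M1 inverted output: output 0 ✗
  M2 stuck-at-0: output 0 ✗
  M2 stuck-at-1: output 0 ✗
  M2 inverted output: output 0 ✗
  M3 stuck-at-0: output 1 ✓
  M3 stuck-at-1: output 0 ✗
  M3 inverted output: output 1 ✓
  M4 stuck-at-0: output 0 ✗
  M4 stuck-at-1: output 1 ✓
  M4 inverted output: output 1 ✓
Consistent faults: {M3 stuck-at-0, M3 inverted output, M4 stuck-at-1, M4 inverted output} — 4 in all.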